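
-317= -317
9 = 9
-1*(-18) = 18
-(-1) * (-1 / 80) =-1 / 80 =-0.01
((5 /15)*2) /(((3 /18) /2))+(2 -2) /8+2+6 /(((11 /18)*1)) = 218 /11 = 19.82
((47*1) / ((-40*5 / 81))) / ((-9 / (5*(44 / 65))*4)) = 4653 / 2600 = 1.79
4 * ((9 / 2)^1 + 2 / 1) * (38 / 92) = 247 / 23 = 10.74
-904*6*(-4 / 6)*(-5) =-18080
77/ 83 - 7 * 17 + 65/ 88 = -857005/ 7304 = -117.33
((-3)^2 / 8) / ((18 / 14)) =7 / 8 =0.88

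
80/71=1.13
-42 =-42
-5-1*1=-6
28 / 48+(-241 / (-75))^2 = 245449 / 22500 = 10.91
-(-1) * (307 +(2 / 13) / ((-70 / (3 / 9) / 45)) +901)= 1207.97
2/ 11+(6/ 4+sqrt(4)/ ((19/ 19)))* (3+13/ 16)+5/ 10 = 4937/ 352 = 14.03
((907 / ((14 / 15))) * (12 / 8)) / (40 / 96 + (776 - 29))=122445 / 62783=1.95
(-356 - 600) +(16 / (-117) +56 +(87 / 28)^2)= -890.48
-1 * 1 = -1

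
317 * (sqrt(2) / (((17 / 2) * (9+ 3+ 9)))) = 634 * sqrt(2) / 357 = 2.51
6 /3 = 2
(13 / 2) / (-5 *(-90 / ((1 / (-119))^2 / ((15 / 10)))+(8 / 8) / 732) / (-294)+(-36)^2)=-1398852 / 6718040527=-0.00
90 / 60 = 3 / 2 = 1.50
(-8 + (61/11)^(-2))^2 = 878944609/13845841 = 63.48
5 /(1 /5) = 25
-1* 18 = -18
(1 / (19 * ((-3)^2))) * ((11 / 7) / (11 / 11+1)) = 0.00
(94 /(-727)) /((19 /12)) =-1128 /13813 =-0.08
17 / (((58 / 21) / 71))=25347 / 58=437.02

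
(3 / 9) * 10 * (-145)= -1450 / 3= -483.33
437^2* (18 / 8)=1718721 / 4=429680.25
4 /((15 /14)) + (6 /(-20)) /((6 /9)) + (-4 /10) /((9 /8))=527 /180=2.93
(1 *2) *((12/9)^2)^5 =2097152/59049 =35.52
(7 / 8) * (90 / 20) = 63 / 16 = 3.94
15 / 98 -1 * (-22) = 2171 / 98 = 22.15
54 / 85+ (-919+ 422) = -42191 / 85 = -496.36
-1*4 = -4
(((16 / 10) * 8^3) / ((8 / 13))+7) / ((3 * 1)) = 6691 / 15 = 446.07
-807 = -807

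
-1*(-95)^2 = -9025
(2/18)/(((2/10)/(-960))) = -1600/3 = -533.33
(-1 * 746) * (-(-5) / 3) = -3730 / 3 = -1243.33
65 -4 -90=-29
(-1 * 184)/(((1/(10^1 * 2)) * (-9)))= 3680/9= 408.89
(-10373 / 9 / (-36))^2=107599129 / 104976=1024.99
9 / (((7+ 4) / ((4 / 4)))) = 9 / 11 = 0.82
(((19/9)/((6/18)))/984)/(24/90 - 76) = -95/1117824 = -0.00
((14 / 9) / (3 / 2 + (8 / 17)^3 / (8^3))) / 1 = 1.04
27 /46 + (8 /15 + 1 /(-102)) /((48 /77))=267779 /187680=1.43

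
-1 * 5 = -5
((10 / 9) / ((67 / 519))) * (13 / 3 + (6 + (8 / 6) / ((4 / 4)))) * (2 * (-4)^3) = -7750400 / 603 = -12853.07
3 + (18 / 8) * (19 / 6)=81 / 8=10.12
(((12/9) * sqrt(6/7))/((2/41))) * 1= 82 * sqrt(42)/21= 25.31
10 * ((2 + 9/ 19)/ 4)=235/ 38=6.18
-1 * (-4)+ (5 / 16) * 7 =99 / 16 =6.19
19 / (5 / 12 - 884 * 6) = -228 / 63643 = -0.00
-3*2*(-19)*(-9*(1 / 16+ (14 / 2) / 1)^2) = -6550497 / 128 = -51175.76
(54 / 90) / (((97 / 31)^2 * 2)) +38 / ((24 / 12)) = 1790593 / 94090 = 19.03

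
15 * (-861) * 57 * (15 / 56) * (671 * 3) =-3175457175 / 8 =-396932146.88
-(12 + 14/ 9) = -122/ 9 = -13.56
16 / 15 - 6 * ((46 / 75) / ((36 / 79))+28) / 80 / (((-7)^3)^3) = 774789294017 / 726364926000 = 1.07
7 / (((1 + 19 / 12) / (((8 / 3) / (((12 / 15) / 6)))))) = 1680 / 31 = 54.19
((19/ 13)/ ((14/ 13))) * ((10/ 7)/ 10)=19/ 98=0.19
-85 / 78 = -1.09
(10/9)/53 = 10/477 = 0.02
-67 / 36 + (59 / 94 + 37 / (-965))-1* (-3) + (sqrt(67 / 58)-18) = -26568259 / 1632780 + sqrt(3886) / 58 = -15.20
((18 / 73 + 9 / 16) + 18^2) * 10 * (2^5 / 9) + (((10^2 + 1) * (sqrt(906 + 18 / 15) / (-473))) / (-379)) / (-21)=843060 / 73 - 606 * sqrt(70) / 6274345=11548.77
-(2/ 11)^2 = -4/ 121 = -0.03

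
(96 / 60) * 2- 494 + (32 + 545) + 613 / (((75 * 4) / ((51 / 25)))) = 225921 / 2500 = 90.37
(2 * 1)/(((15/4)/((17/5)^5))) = 11358856/46875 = 242.32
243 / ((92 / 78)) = 9477 / 46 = 206.02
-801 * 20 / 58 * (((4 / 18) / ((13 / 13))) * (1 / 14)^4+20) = -1538561245 / 278516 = -5524.14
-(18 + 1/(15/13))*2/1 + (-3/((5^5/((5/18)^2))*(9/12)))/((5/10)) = -382052/10125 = -37.73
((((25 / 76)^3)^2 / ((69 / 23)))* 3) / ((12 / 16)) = 244140625 / 144524946432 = 0.00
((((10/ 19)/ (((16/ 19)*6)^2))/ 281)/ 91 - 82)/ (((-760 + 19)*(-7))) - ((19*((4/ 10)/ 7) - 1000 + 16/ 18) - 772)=5409063176165851/ 3055951342080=1770.01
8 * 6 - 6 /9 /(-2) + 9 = 172 /3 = 57.33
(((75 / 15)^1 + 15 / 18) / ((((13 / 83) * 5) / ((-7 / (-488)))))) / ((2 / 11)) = 44737 / 76128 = 0.59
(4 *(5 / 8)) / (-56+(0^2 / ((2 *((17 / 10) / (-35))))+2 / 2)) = -1 / 22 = -0.05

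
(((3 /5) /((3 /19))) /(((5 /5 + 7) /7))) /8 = 0.42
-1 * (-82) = 82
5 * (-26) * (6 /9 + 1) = -650 /3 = -216.67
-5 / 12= -0.42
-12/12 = -1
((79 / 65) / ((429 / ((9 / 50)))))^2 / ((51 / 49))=917427 / 3671873562500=0.00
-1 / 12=-0.08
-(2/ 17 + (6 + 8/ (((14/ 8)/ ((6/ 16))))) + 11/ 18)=-18085/ 2142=-8.44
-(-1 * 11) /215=11 /215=0.05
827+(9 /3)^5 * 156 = 38735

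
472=472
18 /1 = 18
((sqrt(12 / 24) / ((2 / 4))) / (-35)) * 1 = -sqrt(2) / 35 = -0.04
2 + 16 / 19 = 54 / 19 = 2.84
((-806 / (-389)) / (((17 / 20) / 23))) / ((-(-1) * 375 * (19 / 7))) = 519064 / 9423525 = 0.06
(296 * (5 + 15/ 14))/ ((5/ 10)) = 25160/ 7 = 3594.29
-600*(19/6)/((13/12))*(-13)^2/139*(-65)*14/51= 38048.24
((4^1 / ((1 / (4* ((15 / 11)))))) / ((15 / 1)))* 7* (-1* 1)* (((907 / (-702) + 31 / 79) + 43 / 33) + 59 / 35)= -356845096 / 16776045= -21.27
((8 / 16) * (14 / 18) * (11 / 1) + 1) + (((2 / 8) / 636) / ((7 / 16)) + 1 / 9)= 35993 / 6678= 5.39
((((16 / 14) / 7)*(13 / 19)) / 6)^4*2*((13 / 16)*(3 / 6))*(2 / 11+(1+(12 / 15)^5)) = 16224018928 / 110096331633028125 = 0.00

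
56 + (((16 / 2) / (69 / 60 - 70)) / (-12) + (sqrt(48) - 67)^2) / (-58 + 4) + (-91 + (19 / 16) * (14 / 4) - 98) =-759745243 / 3569184 + 268 * sqrt(3) / 27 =-195.67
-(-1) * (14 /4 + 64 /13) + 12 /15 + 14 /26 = 1269 /130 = 9.76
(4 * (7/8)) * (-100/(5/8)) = -560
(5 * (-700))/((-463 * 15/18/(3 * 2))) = 25200/463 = 54.43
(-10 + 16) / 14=3 / 7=0.43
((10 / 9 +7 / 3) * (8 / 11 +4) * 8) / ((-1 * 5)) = -12896 / 495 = -26.05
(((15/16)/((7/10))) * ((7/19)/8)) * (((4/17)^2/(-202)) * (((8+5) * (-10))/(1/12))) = 14625/554591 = 0.03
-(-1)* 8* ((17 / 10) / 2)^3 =4.91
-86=-86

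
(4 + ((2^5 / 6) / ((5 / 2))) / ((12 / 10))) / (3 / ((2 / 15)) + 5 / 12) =208 / 825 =0.25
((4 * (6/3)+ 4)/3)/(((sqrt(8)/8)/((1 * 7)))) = 56 * sqrt(2) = 79.20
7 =7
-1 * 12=-12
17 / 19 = 0.89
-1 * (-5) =5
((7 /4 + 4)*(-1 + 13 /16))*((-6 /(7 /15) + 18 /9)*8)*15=1404.64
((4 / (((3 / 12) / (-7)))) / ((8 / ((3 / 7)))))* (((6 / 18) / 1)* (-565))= 1130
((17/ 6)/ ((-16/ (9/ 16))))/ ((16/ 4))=-51/ 2048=-0.02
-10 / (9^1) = -10 / 9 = -1.11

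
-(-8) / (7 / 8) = 64 / 7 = 9.14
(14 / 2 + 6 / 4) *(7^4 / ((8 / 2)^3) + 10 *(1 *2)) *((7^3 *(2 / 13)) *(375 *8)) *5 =40244833125 / 104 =386969549.28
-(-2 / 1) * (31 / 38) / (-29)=-31 / 551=-0.06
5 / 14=0.36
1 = 1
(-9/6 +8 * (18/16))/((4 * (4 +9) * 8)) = 15/832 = 0.02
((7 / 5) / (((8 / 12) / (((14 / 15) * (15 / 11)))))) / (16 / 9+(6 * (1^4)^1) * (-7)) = -1323 / 19910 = -0.07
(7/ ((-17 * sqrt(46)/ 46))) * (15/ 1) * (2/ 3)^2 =-140 * sqrt(46)/ 51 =-18.62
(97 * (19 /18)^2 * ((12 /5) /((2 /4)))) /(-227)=-70034 /30645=-2.29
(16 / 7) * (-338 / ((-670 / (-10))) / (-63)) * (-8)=-43264 / 29547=-1.46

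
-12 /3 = -4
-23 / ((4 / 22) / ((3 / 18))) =-253 / 12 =-21.08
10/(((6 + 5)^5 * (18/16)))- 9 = -9.00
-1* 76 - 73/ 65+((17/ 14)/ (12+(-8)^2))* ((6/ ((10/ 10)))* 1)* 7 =-377673/ 4940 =-76.45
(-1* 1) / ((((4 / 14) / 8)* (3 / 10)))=-280 / 3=-93.33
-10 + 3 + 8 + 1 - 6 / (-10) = 2.60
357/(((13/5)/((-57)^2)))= 5799465/13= 446112.69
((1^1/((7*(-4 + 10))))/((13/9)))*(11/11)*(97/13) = 291/2366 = 0.12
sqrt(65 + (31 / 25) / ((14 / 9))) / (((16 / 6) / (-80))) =-3*sqrt(322406) / 7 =-243.35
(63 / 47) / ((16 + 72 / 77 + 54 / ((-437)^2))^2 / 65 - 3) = 885444010049654055 / 932988155663130647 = 0.95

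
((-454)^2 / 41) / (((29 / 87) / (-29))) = -17932092 / 41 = -437368.10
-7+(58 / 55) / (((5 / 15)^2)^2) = 4313 / 55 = 78.42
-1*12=-12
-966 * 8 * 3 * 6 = -139104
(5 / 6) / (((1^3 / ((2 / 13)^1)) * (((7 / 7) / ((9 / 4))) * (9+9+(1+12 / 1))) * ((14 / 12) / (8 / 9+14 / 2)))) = 0.06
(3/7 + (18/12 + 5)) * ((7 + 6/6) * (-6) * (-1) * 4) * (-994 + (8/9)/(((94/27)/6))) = -434367552/329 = -1320266.12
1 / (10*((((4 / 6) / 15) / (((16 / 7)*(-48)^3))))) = -3981312 / 7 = -568758.86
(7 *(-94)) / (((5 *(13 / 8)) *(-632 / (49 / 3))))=32242 / 15405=2.09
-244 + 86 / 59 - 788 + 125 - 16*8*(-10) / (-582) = -15585017 / 17169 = -907.74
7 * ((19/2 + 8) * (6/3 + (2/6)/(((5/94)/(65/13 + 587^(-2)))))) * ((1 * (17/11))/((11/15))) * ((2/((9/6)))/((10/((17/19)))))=1026.61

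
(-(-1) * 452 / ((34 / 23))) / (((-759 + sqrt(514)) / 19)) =-3945282 / 514981 - 5198 * sqrt(514) / 514981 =-7.89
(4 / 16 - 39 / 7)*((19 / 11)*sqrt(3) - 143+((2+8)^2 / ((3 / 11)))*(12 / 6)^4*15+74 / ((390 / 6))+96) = -121690833 / 260 - 2831*sqrt(3) / 308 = -468057.59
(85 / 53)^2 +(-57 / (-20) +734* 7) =288957453 / 56180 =5143.42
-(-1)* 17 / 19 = 17 / 19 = 0.89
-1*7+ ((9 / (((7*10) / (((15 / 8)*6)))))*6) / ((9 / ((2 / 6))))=-187 / 28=-6.68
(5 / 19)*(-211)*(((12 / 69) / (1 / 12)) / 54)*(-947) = 7992680 / 3933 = 2032.21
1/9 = 0.11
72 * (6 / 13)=432 / 13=33.23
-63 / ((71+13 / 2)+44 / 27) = -3402 / 4273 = -0.80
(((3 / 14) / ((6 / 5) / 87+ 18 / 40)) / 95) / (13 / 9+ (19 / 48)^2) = 400896 / 131981353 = 0.00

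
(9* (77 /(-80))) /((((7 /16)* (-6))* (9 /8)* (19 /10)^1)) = 88 /57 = 1.54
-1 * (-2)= 2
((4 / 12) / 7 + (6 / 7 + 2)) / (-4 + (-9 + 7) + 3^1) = -0.97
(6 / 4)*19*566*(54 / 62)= 435537 / 31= 14049.58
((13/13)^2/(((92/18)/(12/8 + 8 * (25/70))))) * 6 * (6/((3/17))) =27999/161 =173.91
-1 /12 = -0.08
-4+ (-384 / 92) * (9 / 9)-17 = -579 / 23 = -25.17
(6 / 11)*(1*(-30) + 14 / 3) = -152 / 11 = -13.82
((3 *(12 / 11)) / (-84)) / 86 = -3 / 6622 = -0.00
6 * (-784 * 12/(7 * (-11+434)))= -896/47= -19.06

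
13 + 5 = 18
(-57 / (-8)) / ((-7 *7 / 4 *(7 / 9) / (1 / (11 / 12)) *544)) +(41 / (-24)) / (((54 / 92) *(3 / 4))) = -968133385 / 249380208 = -3.88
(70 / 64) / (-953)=-35 / 30496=-0.00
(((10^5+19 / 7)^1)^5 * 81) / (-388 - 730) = -13615517669799352374046204064019 / 18790226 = -724606381519804624704684.50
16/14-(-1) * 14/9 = 170/63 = 2.70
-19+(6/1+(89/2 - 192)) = -321/2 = -160.50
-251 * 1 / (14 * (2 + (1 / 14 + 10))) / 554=-251 / 93626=-0.00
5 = 5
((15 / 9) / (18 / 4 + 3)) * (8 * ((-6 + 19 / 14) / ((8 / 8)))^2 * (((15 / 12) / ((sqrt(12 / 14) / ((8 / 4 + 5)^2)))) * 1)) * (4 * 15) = 211250 * sqrt(42) / 9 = 152117.39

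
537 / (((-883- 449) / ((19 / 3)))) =-3401 / 1332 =-2.55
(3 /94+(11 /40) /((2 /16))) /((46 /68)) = 17833 /5405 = 3.30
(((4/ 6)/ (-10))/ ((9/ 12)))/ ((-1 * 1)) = 4/ 45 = 0.09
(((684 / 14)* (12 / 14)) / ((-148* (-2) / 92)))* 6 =141588 / 1813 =78.10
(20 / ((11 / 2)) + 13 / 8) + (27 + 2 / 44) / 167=79701 / 14696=5.42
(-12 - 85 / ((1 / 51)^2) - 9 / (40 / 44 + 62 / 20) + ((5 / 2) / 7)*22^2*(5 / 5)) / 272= -812.23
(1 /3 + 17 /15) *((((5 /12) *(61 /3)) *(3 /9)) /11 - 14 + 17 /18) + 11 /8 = -11273 /648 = -17.40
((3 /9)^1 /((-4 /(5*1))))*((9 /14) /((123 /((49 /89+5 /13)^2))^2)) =-856621677610 /63258726406740501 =-0.00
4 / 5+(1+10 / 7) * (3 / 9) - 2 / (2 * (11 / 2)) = 1649 / 1155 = 1.43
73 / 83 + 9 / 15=614 / 415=1.48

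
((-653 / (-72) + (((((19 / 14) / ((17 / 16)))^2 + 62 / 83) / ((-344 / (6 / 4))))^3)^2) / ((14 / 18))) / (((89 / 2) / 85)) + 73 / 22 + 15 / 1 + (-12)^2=162553437261192718934382072841121815374252916324817555639 / 880611922797107171760777487612301058384648937100935168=184.59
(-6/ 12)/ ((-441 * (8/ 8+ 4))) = 1/ 4410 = 0.00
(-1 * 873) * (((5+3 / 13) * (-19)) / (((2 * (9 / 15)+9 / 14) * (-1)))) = -26318040 / 559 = -47080.57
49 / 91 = 7 / 13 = 0.54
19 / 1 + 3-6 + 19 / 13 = 227 / 13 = 17.46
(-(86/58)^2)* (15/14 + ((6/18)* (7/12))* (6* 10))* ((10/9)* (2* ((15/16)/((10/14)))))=-4946075/60552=-81.68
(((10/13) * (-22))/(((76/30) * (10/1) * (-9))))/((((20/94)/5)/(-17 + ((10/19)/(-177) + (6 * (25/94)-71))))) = -751168715/4983966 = -150.72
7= 7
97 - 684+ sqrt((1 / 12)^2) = -7043 / 12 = -586.92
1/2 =0.50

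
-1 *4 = -4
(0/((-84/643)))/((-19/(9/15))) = 0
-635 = -635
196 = 196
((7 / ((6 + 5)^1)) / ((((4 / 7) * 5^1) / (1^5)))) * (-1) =-49 / 220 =-0.22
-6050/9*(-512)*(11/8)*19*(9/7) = 80924800/7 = 11560685.71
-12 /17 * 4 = -2.82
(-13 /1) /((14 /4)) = -3.71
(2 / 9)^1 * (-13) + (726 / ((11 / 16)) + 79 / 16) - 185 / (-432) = 228631 / 216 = 1058.48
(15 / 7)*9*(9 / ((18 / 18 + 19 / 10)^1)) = 12150 / 203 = 59.85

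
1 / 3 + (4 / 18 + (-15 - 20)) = -34.44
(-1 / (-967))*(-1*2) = -2 / 967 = -0.00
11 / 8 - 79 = -621 / 8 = -77.62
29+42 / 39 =391 / 13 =30.08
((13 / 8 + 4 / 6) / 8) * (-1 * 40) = -275 / 24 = -11.46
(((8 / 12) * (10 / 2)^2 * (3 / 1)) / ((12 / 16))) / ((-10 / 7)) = -140 / 3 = -46.67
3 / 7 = 0.43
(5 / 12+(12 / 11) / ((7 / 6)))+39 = 37285 / 924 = 40.35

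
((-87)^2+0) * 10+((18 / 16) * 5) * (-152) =74835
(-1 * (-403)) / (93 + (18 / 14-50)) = 91 / 10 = 9.10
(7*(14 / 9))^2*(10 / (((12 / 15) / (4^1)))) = 480200 / 81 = 5928.40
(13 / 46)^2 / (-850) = -169 / 1798600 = -0.00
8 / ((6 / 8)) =32 / 3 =10.67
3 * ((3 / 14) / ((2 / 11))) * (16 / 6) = 66 / 7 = 9.43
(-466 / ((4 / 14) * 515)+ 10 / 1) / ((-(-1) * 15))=1173 / 2575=0.46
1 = 1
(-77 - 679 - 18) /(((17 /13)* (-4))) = 5031 /34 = 147.97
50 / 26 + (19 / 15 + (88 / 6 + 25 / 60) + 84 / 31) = 169121 / 8060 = 20.98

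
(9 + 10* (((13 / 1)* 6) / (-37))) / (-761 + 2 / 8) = 1788 / 112591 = 0.02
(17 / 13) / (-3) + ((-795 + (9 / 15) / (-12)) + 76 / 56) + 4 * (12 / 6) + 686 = -546703 / 5460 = -100.13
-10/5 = -2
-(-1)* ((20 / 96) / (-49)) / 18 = -5 / 21168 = -0.00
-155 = -155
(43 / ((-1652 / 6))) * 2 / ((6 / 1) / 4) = -86 / 413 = -0.21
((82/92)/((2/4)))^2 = 1681/529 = 3.18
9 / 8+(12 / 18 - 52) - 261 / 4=-2771 / 24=-115.46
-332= -332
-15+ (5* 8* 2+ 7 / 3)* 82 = 20209 / 3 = 6736.33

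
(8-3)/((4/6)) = 15/2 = 7.50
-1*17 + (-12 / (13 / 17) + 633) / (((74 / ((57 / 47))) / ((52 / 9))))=72087 / 1739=41.45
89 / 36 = 2.47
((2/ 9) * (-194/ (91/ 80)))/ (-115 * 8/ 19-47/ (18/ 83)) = 1179520/ 8251789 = 0.14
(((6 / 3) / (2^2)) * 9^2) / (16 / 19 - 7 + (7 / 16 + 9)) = 12312 / 997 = 12.35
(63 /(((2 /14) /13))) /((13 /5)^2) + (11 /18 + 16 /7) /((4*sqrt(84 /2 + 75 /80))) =365*sqrt(687) /86562 + 11025 /13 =848.19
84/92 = 21/23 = 0.91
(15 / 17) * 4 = 60 / 17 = 3.53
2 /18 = 1 /9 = 0.11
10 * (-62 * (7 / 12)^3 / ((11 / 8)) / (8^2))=-53165 / 38016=-1.40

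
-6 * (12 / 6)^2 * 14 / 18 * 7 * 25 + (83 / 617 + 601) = -4933900 / 1851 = -2665.53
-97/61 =-1.59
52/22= 26/11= 2.36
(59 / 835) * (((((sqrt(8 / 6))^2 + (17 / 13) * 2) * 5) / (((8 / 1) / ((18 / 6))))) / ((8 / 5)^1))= 22715 / 69472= 0.33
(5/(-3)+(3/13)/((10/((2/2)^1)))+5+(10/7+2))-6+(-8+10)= 7603/2730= 2.78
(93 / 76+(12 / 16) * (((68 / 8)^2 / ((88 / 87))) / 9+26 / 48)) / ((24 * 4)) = 202843 / 2568192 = 0.08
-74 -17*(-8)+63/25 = 1613/25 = 64.52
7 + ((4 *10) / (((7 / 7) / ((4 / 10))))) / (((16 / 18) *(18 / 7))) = 14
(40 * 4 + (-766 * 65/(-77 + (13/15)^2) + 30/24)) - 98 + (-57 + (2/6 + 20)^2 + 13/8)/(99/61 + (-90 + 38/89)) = 105009704319325/147449952648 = 712.17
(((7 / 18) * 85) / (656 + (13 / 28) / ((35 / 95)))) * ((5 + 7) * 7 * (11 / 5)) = 3591896 / 386469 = 9.29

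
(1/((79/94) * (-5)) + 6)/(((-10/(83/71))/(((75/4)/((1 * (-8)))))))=141681/89744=1.58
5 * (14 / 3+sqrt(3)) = 5 * sqrt(3)+70 / 3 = 31.99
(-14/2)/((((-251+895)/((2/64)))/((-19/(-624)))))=-19/1837056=-0.00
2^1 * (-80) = -160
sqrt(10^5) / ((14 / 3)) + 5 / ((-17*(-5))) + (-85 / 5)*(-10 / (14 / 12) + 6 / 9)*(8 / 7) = 150*sqrt(10) / 7 + 383939 / 2499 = 221.40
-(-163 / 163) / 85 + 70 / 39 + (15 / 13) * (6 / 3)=13639 / 3315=4.11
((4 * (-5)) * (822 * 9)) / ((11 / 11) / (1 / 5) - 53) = 3082.50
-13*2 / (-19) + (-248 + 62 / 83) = -387760 / 1577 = -245.88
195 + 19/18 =3529/18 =196.06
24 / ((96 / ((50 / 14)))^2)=625 / 18816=0.03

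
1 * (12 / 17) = 12 / 17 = 0.71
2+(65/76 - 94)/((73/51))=-349933/5548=-63.07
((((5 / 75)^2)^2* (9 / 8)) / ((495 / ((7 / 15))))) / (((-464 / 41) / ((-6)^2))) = -287 / 4306500000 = -0.00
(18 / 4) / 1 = 9 / 2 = 4.50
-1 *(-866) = 866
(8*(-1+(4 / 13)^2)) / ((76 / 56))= -17136 / 3211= -5.34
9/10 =0.90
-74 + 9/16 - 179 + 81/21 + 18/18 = -27729/112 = -247.58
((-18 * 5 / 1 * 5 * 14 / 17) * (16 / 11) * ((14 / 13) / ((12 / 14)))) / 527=-1646400 / 1281137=-1.29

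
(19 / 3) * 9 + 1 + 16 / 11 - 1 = 643 / 11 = 58.45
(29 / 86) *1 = 29 / 86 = 0.34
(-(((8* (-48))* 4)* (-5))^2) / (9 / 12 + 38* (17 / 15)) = -3538944000 / 2629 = -1346117.92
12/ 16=0.75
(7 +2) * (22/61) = 198/61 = 3.25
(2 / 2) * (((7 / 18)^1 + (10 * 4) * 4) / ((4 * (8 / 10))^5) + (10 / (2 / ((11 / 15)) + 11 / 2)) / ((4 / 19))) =21356673935 / 3416260608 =6.25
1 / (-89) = -1 / 89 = -0.01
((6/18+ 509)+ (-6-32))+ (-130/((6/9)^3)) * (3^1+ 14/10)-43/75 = -72987/50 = -1459.74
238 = 238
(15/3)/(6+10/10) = 5/7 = 0.71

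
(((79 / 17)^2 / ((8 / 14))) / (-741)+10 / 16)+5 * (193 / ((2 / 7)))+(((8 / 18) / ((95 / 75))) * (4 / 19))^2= 119085245333927 / 35252351784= 3378.08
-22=-22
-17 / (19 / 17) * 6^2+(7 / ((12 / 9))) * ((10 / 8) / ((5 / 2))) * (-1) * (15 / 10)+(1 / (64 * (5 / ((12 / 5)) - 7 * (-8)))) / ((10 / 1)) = -551.52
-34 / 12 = -17 / 6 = -2.83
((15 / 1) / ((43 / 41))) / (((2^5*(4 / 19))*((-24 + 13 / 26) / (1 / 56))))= -11685 / 7243264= -0.00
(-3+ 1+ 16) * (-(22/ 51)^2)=-6776/ 2601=-2.61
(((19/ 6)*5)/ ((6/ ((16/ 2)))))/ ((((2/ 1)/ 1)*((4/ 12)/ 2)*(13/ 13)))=190/ 3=63.33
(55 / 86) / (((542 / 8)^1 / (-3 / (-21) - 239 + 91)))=-113850 / 81571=-1.40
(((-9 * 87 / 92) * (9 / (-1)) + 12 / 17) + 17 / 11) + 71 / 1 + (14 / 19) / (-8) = 12237997 / 81719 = 149.76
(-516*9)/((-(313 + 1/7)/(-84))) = -170667/137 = -1245.74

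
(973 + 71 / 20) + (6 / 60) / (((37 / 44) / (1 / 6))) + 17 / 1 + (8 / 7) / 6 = 3088607 / 3108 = 993.76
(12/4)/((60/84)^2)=147/25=5.88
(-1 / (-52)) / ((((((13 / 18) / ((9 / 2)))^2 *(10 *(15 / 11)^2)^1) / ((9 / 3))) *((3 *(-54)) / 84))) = -68607 / 1098500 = -0.06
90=90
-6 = -6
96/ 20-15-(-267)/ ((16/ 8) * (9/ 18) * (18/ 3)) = 34.30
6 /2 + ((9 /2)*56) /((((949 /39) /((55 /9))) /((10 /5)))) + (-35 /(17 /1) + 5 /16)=2538173 /19856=127.83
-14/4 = -7/2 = -3.50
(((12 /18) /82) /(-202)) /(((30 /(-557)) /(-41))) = -557 /18180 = -0.03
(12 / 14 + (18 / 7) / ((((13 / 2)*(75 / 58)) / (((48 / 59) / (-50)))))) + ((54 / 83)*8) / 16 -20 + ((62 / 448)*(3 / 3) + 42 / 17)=-2456566937133 / 151513180000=-16.21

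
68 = 68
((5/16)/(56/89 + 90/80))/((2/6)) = 1335/2498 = 0.53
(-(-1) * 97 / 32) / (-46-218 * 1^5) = -97 / 8448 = -0.01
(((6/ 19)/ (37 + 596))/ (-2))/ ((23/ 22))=-22/ 92207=-0.00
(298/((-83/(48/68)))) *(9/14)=-16092/9877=-1.63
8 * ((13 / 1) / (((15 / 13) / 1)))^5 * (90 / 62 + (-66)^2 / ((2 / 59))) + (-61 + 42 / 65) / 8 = 16922696747899159963 / 90675000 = 186630237087.39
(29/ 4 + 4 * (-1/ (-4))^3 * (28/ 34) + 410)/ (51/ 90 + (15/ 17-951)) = -29355/ 66796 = -0.44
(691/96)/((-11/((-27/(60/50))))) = 10365/704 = 14.72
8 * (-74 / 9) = -65.78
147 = 147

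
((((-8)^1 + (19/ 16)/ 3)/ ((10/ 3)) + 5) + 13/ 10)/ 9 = 643/ 1440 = 0.45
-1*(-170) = 170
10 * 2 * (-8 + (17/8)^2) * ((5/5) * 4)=-278.75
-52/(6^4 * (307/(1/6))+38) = -26/1193635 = -0.00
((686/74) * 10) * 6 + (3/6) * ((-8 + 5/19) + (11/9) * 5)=3514037/6327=555.40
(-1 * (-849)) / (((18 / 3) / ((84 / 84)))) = 283 / 2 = 141.50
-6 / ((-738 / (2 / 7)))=2 / 861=0.00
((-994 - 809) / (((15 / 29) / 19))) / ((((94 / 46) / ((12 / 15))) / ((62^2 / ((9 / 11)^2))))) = -14170417550608 / 95175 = -148888022.60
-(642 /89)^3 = -264609288 /704969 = -375.35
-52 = -52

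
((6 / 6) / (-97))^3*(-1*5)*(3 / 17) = 15 / 15515441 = 0.00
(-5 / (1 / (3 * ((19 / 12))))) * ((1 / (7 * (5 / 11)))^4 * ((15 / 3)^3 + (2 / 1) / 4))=-69822929 / 2401000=-29.08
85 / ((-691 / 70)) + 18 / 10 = -23531 / 3455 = -6.81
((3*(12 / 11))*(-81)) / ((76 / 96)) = -69984 / 209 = -334.85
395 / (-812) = -395 / 812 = -0.49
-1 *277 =-277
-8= -8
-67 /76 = -0.88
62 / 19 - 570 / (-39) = 4416 / 247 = 17.88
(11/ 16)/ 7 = 11/ 112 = 0.10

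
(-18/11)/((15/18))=-108/55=-1.96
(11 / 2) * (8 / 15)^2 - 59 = -12923 / 225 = -57.44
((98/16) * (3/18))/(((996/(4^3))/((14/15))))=686/11205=0.06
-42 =-42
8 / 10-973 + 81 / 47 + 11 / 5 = -45509 / 47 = -968.28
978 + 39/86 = 84147/86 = 978.45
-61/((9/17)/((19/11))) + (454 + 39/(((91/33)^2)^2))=133508967808/522224703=255.65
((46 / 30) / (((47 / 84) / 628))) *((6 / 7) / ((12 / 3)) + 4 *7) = 2282152 / 47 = 48556.43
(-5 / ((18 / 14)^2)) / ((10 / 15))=-245 / 54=-4.54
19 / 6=3.17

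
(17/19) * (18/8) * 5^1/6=1.68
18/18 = 1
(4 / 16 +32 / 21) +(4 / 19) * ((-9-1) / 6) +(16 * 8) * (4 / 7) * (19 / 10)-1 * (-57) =525069 / 2660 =197.39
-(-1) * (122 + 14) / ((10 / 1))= 68 / 5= 13.60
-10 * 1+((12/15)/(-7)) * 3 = -362/35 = -10.34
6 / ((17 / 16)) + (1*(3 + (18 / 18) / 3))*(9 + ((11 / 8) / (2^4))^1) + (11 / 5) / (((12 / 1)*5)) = 978389 / 27200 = 35.97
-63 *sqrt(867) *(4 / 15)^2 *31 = -59024 *sqrt(3) / 25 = -4089.30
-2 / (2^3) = -1 / 4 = -0.25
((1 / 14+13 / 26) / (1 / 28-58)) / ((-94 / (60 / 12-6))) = -8 / 76281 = -0.00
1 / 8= 0.12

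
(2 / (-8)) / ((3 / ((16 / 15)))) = -4 / 45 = -0.09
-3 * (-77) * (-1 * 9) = -2079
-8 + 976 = 968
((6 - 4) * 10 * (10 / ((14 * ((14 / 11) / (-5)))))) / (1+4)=-550 / 49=-11.22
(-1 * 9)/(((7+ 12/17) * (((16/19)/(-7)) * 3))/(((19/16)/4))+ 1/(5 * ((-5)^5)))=6041109375/6288042959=0.96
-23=-23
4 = 4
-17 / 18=-0.94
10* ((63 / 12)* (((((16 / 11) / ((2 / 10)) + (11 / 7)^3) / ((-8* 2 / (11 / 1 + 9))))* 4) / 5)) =-631215 / 1078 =-585.54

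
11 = 11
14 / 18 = 7 / 9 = 0.78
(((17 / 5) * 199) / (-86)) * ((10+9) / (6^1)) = -64277 / 2580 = -24.91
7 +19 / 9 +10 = 19.11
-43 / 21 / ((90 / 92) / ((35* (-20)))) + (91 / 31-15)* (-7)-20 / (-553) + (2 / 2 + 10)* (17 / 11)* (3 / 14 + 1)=1453675903 / 925722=1570.32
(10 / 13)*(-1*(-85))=65.38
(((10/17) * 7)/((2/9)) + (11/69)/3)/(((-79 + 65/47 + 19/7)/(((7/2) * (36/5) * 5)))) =-301195552/9635413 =-31.26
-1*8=-8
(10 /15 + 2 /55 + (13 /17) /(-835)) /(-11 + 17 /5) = -328895 /3560106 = -0.09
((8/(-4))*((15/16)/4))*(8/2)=-1.88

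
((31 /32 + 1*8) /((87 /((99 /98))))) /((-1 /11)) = -14883 /12992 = -1.15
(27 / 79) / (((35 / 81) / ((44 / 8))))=24057 / 5530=4.35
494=494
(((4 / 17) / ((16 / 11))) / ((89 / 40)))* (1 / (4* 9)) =55 / 27234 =0.00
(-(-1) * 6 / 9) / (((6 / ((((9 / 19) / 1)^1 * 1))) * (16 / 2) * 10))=1 / 1520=0.00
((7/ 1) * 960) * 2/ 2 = 6720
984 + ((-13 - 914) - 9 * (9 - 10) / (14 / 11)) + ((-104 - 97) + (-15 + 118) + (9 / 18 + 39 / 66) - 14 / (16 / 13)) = -27235 / 616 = -44.21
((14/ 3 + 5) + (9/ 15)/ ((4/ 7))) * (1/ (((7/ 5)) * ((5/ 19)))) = 29.09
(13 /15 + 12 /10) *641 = 19871 /15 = 1324.73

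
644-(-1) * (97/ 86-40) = 52041/ 86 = 605.13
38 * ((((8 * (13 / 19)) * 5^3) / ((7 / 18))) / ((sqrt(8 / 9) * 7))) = 351000 * sqrt(2) / 49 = 10130.39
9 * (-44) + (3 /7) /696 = -643103 /1624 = -396.00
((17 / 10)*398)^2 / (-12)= -11444689 / 300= -38148.96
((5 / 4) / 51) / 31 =0.00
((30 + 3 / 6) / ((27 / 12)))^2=14884 / 81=183.75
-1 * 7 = -7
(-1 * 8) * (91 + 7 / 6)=-2212 / 3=-737.33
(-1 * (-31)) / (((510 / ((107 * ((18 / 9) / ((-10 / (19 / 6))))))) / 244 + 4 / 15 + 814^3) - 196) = 57666045 / 1003301657543537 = 0.00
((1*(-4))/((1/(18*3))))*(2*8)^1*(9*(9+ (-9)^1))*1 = 0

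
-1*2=-2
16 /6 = 8 /3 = 2.67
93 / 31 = 3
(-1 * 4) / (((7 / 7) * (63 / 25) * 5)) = -20 / 63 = -0.32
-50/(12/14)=-175/3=-58.33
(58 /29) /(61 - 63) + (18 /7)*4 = 65 /7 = 9.29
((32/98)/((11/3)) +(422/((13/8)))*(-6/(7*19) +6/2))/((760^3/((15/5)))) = 4789359/913159247000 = 0.00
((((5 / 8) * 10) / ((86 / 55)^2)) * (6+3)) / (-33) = -0.70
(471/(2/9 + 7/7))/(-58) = -4239/638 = -6.64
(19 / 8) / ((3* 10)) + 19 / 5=931 / 240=3.88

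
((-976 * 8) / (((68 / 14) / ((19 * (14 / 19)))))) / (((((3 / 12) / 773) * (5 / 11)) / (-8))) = 104101752832 / 85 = 1224726503.91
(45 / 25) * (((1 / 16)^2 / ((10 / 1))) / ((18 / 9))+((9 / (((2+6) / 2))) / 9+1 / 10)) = 16137 / 25600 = 0.63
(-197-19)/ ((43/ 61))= -13176/ 43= -306.42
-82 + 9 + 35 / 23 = -1644 / 23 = -71.48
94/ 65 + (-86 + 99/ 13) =-5001/ 65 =-76.94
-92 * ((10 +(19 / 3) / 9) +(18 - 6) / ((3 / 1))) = -36524 / 27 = -1352.74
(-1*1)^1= -1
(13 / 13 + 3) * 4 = 16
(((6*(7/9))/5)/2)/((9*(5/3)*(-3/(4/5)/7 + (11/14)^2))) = 343/900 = 0.38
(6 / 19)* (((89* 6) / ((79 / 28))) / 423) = 9968 / 70547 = 0.14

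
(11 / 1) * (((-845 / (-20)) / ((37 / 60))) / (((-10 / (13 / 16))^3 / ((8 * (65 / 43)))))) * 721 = -114844266537 / 32583680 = -3524.59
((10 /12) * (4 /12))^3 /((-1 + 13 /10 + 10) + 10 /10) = 0.00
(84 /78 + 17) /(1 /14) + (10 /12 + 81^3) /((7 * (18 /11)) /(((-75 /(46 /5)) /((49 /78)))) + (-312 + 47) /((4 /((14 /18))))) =-4334817679180 /438439729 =-9886.92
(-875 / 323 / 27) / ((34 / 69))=-20125 / 98838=-0.20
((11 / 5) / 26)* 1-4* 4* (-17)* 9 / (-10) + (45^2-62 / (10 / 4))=228213 / 130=1755.48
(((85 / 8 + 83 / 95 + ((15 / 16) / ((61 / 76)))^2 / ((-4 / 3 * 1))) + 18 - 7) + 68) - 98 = -192856493 / 22623680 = -8.52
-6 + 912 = 906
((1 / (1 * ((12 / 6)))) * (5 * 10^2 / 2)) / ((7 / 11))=1375 / 7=196.43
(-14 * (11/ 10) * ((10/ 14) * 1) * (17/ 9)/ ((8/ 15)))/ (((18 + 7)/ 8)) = -187/ 15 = -12.47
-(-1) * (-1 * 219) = -219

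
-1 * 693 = -693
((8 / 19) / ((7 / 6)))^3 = 110592 / 2352637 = 0.05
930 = 930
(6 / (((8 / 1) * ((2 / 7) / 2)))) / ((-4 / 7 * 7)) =-21 / 16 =-1.31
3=3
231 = 231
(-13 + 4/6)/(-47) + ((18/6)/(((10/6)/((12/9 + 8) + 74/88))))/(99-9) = 144521/310200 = 0.47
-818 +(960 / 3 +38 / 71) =-35320 / 71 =-497.46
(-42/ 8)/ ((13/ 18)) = -189/ 26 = -7.27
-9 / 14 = -0.64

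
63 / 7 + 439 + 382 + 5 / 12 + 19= 10193 / 12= 849.42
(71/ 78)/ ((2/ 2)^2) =71/ 78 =0.91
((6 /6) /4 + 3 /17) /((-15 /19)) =-551 /1020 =-0.54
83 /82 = 1.01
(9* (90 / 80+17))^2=1703025 / 64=26609.77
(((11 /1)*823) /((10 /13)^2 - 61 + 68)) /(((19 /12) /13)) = 238673292 /24377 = 9790.92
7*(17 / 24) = 119 / 24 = 4.96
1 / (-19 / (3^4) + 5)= 81 / 386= 0.21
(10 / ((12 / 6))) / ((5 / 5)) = 5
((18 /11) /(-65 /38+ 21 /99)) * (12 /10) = -12312 /9395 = -1.31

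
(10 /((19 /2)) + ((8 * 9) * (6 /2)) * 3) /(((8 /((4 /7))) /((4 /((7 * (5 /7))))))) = 24664 /665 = 37.09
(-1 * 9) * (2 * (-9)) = 162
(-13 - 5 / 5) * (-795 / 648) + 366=41383 / 108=383.18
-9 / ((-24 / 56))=21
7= 7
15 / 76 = 0.20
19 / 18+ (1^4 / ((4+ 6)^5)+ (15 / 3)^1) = 5450009 / 900000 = 6.06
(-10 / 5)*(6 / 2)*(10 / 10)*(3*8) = -144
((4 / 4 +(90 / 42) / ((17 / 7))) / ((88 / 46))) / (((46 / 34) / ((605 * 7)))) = 3080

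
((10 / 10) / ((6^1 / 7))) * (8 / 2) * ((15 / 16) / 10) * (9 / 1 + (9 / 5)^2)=1071 / 200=5.36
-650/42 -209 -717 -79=-21430/21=-1020.48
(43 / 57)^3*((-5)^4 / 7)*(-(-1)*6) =99383750 / 432117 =229.99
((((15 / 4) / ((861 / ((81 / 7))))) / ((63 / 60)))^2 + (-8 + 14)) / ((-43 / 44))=-52230791316 / 8504022667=-6.14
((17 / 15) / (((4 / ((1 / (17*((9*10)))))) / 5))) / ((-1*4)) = -1 / 4320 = -0.00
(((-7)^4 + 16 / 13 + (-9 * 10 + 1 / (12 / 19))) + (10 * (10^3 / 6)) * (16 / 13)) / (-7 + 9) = 226985 / 104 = 2182.55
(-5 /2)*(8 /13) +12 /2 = 58 /13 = 4.46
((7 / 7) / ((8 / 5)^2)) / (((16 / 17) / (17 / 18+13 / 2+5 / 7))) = 109225 / 32256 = 3.39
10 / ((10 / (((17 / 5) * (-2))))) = -6.80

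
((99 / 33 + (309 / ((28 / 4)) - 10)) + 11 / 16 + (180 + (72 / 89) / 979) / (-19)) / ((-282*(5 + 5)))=-5257737869 / 522869645760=-0.01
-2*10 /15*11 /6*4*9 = -88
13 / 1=13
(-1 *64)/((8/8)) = -64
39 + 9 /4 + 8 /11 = 1847 /44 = 41.98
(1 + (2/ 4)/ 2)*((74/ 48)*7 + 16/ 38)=25565/ 1824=14.02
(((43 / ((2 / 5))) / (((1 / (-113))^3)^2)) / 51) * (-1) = -447619626810935 / 102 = -4388427713832.70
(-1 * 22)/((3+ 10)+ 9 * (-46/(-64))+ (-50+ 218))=-704/5999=-0.12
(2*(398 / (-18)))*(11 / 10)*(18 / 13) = -4378 / 65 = -67.35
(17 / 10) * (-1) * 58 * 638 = -62906.80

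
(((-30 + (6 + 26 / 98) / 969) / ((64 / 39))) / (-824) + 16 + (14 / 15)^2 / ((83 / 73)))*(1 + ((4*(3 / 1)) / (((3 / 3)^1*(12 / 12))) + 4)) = 261682170285901 / 916890508800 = 285.40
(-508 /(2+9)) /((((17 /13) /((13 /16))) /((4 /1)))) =-21463 /187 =-114.78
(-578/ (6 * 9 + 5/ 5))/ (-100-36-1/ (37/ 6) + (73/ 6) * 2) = 64158/ 682715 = 0.09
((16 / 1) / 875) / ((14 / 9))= 72 / 6125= 0.01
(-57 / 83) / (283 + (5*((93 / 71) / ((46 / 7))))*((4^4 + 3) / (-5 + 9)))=-744648 / 376833031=-0.00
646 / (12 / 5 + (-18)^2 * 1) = 95 / 48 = 1.98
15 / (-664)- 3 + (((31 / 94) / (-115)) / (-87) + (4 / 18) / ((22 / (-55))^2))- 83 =-79277044519 / 936708120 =-84.63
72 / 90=4 / 5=0.80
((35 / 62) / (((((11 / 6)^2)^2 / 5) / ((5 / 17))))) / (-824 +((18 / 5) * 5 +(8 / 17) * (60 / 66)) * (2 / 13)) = -1842750 / 20591838443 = -0.00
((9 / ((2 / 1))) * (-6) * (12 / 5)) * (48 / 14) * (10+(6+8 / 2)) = -31104 / 7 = -4443.43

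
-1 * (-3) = 3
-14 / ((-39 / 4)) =56 / 39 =1.44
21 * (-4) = -84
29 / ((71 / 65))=1885 / 71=26.55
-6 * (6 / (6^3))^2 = -1 / 216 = -0.00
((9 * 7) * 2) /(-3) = -42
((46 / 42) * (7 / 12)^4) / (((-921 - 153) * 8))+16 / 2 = 4275921199 / 534491136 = 8.00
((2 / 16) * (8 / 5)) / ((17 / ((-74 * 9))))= -666 / 85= -7.84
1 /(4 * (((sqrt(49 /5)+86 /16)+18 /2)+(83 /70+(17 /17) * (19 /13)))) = 56384510 /3709319441- 4637360 * sqrt(5) /3709319441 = 0.01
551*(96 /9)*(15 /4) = 22040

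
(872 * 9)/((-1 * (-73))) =107.51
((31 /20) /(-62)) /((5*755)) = -1 /151000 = -0.00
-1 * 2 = -2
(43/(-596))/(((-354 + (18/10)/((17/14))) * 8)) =3655/142868352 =0.00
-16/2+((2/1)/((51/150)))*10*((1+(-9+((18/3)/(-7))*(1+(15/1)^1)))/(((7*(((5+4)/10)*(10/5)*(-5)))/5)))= 700024/7497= 93.37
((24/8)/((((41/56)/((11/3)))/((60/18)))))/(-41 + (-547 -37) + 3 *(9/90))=-61600/768381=-0.08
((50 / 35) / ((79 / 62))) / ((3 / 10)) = 3.74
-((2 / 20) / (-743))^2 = -1 / 55204900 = -0.00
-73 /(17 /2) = -146 /17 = -8.59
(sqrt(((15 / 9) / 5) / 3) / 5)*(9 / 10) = 3 / 50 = 0.06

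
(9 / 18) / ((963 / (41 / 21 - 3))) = -11 / 20223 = -0.00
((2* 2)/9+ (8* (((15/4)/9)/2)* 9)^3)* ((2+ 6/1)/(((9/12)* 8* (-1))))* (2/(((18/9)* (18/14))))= -850612/243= -3500.46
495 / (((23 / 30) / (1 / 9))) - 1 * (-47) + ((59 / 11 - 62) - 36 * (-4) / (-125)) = 1927568 / 31625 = 60.95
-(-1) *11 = 11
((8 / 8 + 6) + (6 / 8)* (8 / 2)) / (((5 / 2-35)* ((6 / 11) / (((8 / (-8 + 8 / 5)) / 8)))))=55 / 624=0.09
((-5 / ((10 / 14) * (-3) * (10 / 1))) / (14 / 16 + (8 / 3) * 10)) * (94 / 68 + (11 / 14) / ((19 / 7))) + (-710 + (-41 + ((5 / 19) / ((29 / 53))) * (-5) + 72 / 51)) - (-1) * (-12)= -4730241146 / 6191587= -763.98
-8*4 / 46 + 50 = 1134 / 23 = 49.30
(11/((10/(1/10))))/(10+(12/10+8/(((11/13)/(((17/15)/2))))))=363/54640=0.01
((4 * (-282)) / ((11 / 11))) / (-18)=188 / 3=62.67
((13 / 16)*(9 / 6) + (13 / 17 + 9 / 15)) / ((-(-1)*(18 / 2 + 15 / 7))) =49189 / 212160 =0.23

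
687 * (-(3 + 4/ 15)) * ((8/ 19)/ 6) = -44884/ 285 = -157.49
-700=-700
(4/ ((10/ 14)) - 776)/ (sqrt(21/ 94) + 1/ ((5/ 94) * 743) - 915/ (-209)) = -192234771741119976/ 1086075940482529 + 464436648626940 * sqrt(1974)/ 1086075940482529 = -158.00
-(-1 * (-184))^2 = -33856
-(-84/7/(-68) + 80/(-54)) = 599/459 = 1.31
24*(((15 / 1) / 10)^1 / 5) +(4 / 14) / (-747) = 7.20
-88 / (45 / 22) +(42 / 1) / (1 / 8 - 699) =-43.08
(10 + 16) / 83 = 26 / 83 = 0.31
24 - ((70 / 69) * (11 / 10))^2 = 108335 / 4761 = 22.75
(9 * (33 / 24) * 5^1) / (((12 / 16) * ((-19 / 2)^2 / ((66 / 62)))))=10890 / 11191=0.97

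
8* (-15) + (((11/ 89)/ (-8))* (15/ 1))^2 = -119.95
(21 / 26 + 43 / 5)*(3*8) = 14676 / 65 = 225.78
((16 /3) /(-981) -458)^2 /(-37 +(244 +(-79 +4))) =454215342025 /285821217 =1589.16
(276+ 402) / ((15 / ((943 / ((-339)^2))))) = 1886 / 5085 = 0.37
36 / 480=3 / 40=0.08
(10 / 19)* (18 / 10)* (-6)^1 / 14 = -54 / 133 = -0.41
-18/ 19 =-0.95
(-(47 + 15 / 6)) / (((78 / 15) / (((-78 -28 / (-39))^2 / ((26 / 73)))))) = -9118261735 / 57122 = -159627.84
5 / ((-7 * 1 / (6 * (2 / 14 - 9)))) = 1860 / 49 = 37.96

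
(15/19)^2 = 225/361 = 0.62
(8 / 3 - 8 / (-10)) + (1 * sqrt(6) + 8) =sqrt(6) + 172 / 15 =13.92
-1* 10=-10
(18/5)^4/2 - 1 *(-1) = 84.98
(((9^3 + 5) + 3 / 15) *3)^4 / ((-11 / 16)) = -235365356651144976 / 6875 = -34234960967439.27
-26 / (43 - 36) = -26 / 7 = -3.71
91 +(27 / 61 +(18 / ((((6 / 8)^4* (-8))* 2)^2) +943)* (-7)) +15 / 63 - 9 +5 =-2029015934 / 311283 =-6518.24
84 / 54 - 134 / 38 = -337 / 171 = -1.97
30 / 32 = 15 / 16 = 0.94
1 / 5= 0.20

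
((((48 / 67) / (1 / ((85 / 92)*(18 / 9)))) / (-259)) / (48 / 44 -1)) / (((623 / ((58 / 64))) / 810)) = -32944725 / 497302274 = -0.07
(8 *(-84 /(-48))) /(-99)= -14 /99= -0.14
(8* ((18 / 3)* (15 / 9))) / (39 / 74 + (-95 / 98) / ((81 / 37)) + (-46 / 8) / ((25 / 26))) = -587412000 / 43290647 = -13.57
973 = 973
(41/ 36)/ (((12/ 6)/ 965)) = 39565/ 72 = 549.51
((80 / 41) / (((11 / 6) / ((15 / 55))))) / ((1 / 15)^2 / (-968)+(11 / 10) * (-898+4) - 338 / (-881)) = -2283552000 / 7733540810641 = -0.00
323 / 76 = 17 / 4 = 4.25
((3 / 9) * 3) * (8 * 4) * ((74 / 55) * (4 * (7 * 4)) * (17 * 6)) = 27052032 / 55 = 491855.13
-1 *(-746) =746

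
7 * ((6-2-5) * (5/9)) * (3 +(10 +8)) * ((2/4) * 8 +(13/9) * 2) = -15190/27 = -562.59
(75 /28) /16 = 75 /448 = 0.17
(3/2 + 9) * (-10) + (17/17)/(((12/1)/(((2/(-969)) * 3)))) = -203491/1938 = -105.00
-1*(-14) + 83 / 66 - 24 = -577 / 66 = -8.74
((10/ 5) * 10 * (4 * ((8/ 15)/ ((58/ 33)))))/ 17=1.43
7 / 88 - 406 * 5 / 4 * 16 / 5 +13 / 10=-713953 / 440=-1622.62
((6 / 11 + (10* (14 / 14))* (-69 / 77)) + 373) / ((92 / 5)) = 140365 / 7084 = 19.81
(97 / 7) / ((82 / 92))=4462 / 287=15.55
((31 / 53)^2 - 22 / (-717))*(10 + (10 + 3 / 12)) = 20272545 / 2685404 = 7.55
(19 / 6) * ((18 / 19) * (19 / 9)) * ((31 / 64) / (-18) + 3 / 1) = 65075 / 3456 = 18.83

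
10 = 10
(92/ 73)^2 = 8464/ 5329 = 1.59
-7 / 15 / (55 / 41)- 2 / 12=-283 / 550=-0.51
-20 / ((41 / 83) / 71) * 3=-8623.90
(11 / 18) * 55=605 / 18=33.61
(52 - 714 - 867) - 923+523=-1929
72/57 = 24/19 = 1.26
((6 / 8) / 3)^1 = 1 / 4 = 0.25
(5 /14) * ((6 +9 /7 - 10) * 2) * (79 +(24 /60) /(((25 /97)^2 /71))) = -30076107 /30625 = -982.08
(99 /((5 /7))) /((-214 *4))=-693 /4280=-0.16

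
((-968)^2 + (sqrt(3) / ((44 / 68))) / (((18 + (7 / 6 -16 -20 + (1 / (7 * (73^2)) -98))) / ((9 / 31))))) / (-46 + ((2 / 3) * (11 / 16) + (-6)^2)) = -22488576 / 229 + 821859696 * sqrt(3) / 2007024814729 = -98203.39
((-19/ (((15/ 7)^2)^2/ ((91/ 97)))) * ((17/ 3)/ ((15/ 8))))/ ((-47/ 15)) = 564580744/ 692398125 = 0.82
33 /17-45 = -43.06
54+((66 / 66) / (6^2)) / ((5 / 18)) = 541 / 10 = 54.10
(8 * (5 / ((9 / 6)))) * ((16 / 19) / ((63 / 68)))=87040 / 3591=24.24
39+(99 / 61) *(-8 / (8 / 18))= 597 / 61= 9.79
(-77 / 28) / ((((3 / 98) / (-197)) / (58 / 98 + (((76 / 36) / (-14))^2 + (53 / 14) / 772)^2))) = 10487.36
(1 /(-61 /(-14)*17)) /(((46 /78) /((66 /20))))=9009 /119255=0.08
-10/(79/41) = -410/79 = -5.19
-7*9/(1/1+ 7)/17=-63/136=-0.46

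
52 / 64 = 13 / 16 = 0.81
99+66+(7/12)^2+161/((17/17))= 46993/144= 326.34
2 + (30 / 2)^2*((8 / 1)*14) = 25202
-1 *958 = -958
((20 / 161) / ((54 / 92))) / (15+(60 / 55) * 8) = 440 / 49329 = 0.01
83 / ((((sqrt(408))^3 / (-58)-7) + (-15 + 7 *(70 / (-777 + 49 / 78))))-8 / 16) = 161117421557930 / 1649404474553229-97995834147808 *sqrt(102) / 1649404474553229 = -0.50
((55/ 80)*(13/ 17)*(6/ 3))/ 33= 13/ 408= 0.03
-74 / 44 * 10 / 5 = -3.36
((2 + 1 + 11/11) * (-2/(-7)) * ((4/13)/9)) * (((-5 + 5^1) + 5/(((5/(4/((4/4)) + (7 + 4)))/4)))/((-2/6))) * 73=-46720/91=-513.41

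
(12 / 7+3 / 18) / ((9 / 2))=79 / 189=0.42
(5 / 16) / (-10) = -1 / 32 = -0.03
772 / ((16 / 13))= 627.25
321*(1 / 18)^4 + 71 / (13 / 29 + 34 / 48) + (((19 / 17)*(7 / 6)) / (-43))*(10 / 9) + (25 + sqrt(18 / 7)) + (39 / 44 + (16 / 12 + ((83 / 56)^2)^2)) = 3*sqrt(14) / 7 + 1857636639168761321 / 19888809753415680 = 95.00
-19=-19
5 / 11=0.45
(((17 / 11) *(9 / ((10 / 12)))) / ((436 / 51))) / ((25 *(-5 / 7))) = -163863 / 1498750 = -0.11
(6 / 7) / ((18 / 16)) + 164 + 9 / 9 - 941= -16280 / 21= -775.24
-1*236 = -236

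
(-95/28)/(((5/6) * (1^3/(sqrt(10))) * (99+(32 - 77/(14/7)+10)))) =-57 * sqrt(10)/1435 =-0.13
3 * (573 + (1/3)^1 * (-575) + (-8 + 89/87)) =32569/29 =1123.07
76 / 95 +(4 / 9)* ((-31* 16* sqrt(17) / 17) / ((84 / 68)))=4 / 5 - 1984* sqrt(17) / 189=-42.48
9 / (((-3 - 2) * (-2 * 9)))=1 / 10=0.10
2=2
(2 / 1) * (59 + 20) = 158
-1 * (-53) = 53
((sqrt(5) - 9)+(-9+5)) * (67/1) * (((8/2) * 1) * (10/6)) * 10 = -174200/3+13400 * sqrt(5)/3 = -48078.90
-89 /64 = -1.39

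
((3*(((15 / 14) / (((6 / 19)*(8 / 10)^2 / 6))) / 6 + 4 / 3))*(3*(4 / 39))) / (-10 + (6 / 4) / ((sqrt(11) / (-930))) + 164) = -12439215*sqrt(11) / 2453576944-1078957 / 175255496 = -0.02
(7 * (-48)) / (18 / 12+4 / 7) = -4704 / 29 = -162.21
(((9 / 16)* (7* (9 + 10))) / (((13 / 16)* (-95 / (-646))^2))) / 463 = 1383732 / 150475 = 9.20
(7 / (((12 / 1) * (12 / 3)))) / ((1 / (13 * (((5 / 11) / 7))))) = 65 / 528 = 0.12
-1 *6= -6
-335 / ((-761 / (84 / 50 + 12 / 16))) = 1.07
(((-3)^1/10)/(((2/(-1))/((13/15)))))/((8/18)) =117/400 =0.29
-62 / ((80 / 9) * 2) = -3.49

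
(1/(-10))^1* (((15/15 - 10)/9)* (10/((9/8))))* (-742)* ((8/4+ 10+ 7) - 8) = -7255.11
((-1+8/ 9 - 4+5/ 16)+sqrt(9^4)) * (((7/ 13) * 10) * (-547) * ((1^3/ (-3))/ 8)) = 212834965/ 22464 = 9474.49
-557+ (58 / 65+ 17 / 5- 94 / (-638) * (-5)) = -11475669 / 20735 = -553.44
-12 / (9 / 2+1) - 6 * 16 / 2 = -552 / 11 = -50.18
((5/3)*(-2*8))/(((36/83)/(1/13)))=-1660/351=-4.73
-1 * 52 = -52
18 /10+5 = 34 /5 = 6.80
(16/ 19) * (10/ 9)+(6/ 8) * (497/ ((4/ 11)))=2807131/ 2736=1026.00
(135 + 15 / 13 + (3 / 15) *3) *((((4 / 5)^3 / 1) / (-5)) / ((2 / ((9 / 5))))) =-2560032 / 203125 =-12.60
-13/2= -6.50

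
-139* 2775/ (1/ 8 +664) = -1028600/ 1771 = -580.80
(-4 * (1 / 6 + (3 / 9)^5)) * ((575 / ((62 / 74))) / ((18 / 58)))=-102417850 / 67797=-1510.65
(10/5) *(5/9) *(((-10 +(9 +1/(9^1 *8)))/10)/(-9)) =71/5832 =0.01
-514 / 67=-7.67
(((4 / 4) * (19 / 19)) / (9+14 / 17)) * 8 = 0.81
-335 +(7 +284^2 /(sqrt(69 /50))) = -328 +403280 * sqrt(138) /69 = 68330.95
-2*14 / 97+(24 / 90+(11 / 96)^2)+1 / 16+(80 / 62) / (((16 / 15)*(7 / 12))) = 2063415797 / 969937920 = 2.13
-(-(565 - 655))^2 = -8100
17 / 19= 0.89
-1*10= -10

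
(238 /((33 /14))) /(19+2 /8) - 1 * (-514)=188486 /363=519.25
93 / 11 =8.45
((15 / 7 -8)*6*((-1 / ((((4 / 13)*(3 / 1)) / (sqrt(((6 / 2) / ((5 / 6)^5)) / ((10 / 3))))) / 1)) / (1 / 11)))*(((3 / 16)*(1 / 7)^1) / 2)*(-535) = -50814621*sqrt(3) / 19600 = -4490.48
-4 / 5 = -0.80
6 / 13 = 0.46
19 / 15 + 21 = 22.27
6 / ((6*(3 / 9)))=3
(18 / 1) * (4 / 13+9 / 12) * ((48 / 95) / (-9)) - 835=-206509 / 247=-836.07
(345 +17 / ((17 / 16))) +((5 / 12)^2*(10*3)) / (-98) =848947 / 2352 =360.95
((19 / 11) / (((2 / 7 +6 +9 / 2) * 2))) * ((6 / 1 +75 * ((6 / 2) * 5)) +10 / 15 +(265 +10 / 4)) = 1116535 / 9966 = 112.03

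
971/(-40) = -971/40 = -24.28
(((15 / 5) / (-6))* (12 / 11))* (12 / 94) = -36 / 517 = -0.07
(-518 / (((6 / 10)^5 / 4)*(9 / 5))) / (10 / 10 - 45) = 8093750 / 24057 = 336.44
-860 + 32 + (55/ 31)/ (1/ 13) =-24953/ 31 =-804.94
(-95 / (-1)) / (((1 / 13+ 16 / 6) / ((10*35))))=1296750 / 107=12119.16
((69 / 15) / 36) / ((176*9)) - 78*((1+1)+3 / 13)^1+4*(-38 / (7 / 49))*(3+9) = -3690023017 / 285120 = -12942.00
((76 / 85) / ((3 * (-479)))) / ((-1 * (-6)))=-38 / 366435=-0.00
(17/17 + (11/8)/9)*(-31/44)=-2573/3168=-0.81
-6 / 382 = -3 / 191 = -0.02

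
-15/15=-1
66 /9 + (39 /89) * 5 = 2543 /267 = 9.52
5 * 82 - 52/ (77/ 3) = 31414/ 77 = 407.97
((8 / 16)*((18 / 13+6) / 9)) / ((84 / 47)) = 188 / 819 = 0.23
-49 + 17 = -32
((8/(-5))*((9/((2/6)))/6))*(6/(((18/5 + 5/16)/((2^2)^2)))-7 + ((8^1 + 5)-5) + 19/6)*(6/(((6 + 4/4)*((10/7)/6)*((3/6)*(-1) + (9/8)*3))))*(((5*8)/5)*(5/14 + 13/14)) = -2661.74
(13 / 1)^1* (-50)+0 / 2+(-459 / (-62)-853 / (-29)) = -1102503 / 1798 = -613.18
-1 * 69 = -69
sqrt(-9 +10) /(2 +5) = 1 /7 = 0.14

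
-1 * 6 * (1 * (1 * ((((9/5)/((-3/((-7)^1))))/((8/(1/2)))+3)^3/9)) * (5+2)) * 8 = -41485689/32000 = -1296.43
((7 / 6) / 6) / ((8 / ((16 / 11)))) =7 / 198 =0.04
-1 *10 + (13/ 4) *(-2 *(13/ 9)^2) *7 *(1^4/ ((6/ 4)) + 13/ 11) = -991579/ 5346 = -185.48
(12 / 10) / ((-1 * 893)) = -6 / 4465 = -0.00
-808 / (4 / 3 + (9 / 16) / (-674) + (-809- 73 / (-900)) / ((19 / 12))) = 12416697600 / 7830566393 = 1.59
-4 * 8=-32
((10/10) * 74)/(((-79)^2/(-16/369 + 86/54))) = 126910/6908787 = 0.02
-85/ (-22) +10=305/ 22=13.86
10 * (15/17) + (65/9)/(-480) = 129379/14688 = 8.81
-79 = -79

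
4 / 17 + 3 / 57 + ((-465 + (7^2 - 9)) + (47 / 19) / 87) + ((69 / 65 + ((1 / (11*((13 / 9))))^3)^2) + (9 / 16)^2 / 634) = -82606710262591485074351287 / 195001174556566355028480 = -423.62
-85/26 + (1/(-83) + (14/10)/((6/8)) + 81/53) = 195047/1715610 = 0.11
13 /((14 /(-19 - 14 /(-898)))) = -55406 /3143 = -17.63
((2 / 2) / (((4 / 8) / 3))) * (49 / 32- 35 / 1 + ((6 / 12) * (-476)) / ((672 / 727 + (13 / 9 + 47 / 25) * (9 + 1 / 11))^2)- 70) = -6461052279801 / 10382794816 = -622.28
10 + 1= 11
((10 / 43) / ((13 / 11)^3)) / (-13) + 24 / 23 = 29168822 / 28246829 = 1.03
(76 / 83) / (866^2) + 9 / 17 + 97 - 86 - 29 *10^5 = -767183189028625 / 264546979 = -2899988.47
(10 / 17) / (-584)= -5 / 4964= -0.00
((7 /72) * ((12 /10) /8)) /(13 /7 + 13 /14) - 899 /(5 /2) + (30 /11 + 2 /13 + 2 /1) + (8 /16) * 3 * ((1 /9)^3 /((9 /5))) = -8874651431 /25019280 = -354.71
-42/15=-2.80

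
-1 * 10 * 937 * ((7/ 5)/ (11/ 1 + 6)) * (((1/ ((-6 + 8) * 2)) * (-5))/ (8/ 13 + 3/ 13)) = 426335/ 374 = 1139.93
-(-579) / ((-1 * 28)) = -579 / 28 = -20.68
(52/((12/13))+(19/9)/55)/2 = 13952/495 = 28.19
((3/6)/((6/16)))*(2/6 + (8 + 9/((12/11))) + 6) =271/9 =30.11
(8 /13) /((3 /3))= 8 /13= 0.62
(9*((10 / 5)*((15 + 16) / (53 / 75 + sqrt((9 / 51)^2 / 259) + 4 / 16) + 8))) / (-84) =-373652310378 / 43152144133 + 213435000*sqrt(259) / 43152144133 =-8.58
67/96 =0.70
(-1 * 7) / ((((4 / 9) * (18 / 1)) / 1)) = -7 / 8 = -0.88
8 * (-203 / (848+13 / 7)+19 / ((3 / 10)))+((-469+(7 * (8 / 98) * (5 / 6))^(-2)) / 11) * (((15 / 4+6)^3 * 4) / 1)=-156080.55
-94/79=-1.19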